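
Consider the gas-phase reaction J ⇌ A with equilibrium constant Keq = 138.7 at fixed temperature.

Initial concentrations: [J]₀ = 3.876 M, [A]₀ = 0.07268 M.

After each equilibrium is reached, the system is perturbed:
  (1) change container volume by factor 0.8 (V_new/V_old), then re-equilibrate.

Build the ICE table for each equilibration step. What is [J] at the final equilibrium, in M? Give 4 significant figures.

[J]_eq = 0.03533 M

Q₀ = 0.01875 vs Keq = 138.7 ⇒ Q<K, forward
Step 1:
                   J          A
  init         3.876    0.07268
  Δ           -3.848      3.848
  eq         0.02827       3.92
  solve Keq expr → x = 3.848; check Q = 138.7
Then change container volume by factor 0.8 (V_new/V_old).
Step 2:
                   J          A
  init       0.03533      4.901
  Δ                0          0
  eq         0.03533      4.901
  solve Keq expr → x = 0; check Q = 138.7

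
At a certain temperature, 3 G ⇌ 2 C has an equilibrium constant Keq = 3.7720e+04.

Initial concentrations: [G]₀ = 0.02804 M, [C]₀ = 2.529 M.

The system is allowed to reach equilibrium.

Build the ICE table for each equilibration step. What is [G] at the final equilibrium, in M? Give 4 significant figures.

Q₀ = 2.9011e+05 vs Keq = 3.7720e+04 ⇒ Q>K, reverse
Step 1:
                   G          C
  I          0.02804      2.529
  C          0.02705   -0.01803
  E          0.05509      2.511
  solve Keq expr → x = -0.009015; check Q = 3.7720e+04

[G]_eq = 0.05509 M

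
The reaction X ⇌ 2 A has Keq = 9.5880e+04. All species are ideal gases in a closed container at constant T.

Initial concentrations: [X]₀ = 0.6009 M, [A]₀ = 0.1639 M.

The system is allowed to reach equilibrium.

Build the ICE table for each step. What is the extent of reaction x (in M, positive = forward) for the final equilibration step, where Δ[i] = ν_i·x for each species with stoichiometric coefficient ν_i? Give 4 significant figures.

Q₀ = 0.0447 vs Keq = 9.5880e+04 ⇒ Q<K, forward
Step 1:
                    X           A
  Initial      0.6009      0.1639
  Change      -0.6009       1.202
  Equil    1.9452e-05       1.366
  solve Keq expr → x = 0.6009; check Q = 9.5880e+04

x = 0.6009 M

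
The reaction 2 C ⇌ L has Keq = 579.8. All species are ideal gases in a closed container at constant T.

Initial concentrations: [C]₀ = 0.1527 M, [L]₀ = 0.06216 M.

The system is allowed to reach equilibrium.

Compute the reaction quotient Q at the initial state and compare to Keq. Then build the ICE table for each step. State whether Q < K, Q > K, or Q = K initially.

Q₀ = 2.666 vs Keq = 579.8 ⇒ Q<K, forward
Step 1:
                  C         L
  I          0.1527   0.06216
  C         -0.1377   0.06883
  E         0.01503     0.131
  solve Keq expr → x = 0.06883; check Q = 579.8

Q₀ = 2.666; Q < K (proceeds forward)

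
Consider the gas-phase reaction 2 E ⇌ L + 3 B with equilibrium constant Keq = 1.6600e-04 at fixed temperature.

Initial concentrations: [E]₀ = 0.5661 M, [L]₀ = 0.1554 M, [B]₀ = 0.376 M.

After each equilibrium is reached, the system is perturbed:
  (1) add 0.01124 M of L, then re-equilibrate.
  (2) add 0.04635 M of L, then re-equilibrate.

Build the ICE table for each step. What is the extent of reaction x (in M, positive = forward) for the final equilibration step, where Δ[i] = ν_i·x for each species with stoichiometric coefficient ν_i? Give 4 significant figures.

x = -0.004536 M

Q₀ = 0.02578 vs Keq = 1.6600e-04 ⇒ Q>K, reverse
Step 1:
                   E          L          B
  I           0.5661     0.1554      0.376
  C           0.1767   -0.08835     -0.265
  E           0.7428    0.06705      0.111
  solve Keq expr → x = -0.08835; check Q = 1.6600e-04
Then add 0.01124 M of L.
Step 2:
                   E          L          B
  I           0.7428    0.07829      0.111
  C         0.003065  -0.001533  -0.004598
  E           0.7459    0.07676     0.1064
  solve Keq expr → x = -0.001533; check Q = 1.6600e-04
Then add 0.04635 M of L.
Step 3:
                   E          L          B
  I           0.7459     0.1231     0.1064
  C         0.009071  -0.004536   -0.01361
  E           0.7549     0.1186    0.09275
  solve Keq expr → x = -0.004536; check Q = 1.6600e-04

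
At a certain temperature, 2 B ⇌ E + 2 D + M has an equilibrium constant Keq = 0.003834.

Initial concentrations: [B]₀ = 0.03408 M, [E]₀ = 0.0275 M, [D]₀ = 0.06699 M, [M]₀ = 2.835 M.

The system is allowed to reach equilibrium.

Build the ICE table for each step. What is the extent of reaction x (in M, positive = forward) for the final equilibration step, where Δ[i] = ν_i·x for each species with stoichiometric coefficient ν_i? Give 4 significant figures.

Q₀ = 0.3012 vs Keq = 0.003834 ⇒ Q>K, reverse
Step 1:
                   B          E          D          M
  Initial    0.03408     0.0275    0.06699      2.835
  Change     0.03806   -0.01903   -0.03806   -0.01903
  Equil      0.07214   0.008468    0.02893      2.816
  solve Keq expr → x = -0.01903; check Q = 0.003834

x = -0.01903 M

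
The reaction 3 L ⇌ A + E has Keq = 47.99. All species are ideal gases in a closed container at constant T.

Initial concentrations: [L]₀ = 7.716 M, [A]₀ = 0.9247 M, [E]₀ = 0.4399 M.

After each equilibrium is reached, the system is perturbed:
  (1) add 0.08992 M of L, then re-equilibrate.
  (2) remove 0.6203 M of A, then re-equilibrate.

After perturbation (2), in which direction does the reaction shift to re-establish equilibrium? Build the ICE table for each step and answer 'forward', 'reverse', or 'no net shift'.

Direction: forward

Q₀ = 8.8548e-04 vs Keq = 47.99 ⇒ Q<K, forward
Step 1:
                  L         A         E
  init        7.716    0.9247    0.4399
  Δ          -7.137     2.379     2.379
  eq          0.579     3.304     2.819
  solve Keq expr → x = 2.379; check Q = 47.99
Then add 0.08992 M of L.
Step 2:
                  L         A         E
  init       0.6689     3.304     2.819
  Δ        -0.08628   0.02876   0.02876
  eq         0.5826     3.332     2.848
  solve Keq expr → x = 0.02876; check Q = 47.99
Then remove 0.6203 M of A.
Step 3:
                  L         A         E
  init       0.5826     2.712     2.848
  Δ        -0.03705   0.01235   0.01235
  eq         0.5456     2.725      2.86
  solve Keq expr → x = 0.01235; check Q = 47.99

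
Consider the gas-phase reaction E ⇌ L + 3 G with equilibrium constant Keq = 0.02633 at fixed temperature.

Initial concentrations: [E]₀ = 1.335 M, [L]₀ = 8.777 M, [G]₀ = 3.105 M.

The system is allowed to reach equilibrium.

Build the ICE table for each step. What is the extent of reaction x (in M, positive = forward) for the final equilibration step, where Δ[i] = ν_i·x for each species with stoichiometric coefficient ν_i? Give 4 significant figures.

x = -0.969 M

Q₀ = 196.8 vs Keq = 0.02633 ⇒ Q>K, reverse
Step 1:
                   E          L          G
  I            1.335      8.777      3.105
  C            0.969     -0.969     -2.907
  E            2.304      7.808     0.1981
  solve Keq expr → x = -0.969; check Q = 0.02633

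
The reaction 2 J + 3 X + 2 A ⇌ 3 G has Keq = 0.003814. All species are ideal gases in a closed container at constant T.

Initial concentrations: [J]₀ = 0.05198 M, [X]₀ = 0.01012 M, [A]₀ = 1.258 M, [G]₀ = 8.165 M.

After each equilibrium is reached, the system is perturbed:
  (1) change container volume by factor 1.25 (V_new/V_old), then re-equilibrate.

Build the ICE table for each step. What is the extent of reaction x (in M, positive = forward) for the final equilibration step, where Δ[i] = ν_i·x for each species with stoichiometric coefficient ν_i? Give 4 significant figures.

Q₀ = 1.2283e+11 vs Keq = 0.003814 ⇒ Q>K, reverse
Step 1:
                    J           X           A           G
  I           0.05198     0.01012       1.258       8.165
  C             2.946       4.418       2.946      -4.418
  E             2.998       4.428       4.204       3.747
  solve Keq expr → x = -1.473; check Q = 0.003814
Then change container volume by factor 1.25 (V_new/V_old).
Step 2:
                    J           X           A           G
  I             2.398       3.543       3.363       2.997
  C            0.2136      0.3204      0.2136     -0.3204
  E             2.612       3.863       3.576       2.677
  solve Keq expr → x = -0.1068; check Q = 0.003814

x = -0.1068 M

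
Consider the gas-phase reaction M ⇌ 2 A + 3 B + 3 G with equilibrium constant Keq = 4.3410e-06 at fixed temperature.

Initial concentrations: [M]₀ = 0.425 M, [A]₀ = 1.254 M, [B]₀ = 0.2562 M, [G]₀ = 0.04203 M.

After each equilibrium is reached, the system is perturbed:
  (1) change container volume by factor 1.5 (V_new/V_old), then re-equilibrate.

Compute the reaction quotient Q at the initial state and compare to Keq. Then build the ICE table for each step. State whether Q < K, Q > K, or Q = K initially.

Q₀ = 4.6198e-06 vs Keq = 4.3410e-06 ⇒ Q>K, reverse
Step 1:
                    M           A           B           G
  Initial       0.425       1.254      0.2562     0.04203
  Change   2.4245e-04 -4.8490e-04 -7.2734e-04 -7.2734e-04
  Equil        0.4252       1.254      0.2555      0.0413
  solve Keq expr → x = -2.4245e-04; check Q = 4.3410e-06
Then change container volume by factor 1.5 (V_new/V_old).
Step 2:
                    M           A           B           G
  Initial      0.2835      0.8357      0.1703     0.02754
  Change     -0.01028     0.02055     0.03083     0.03083
  Equil        0.2732      0.8562      0.2011     0.05836
  solve Keq expr → x = 0.01028; check Q = 4.3410e-06

Q₀ = 4.6198e-06; Q > K (proceeds reverse)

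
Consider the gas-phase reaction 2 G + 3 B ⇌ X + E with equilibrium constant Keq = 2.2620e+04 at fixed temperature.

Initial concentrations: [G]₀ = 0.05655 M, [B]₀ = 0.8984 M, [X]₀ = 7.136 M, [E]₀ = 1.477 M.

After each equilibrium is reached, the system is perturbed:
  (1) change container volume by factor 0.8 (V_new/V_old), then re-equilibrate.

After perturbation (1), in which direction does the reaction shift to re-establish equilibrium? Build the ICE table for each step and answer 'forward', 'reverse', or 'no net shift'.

Direction: forward

Q₀ = 4545 vs Keq = 2.2620e+04 ⇒ Q<K, forward
Step 1:
                   G          B          X          E
  I          0.05655     0.8984      7.136      1.477
  C         -0.02907   -0.04361    0.01454    0.01454
  E          0.02748     0.8548      7.151      1.492
  solve Keq expr → x = 0.01454; check Q = 2.2620e+04
Then change container volume by factor 0.8 (V_new/V_old).
Step 2:
                   G          B          X          E
  I          0.03434      1.068      8.938      1.864
  C        -0.009246   -0.01387   0.004623   0.004623
  E           0.0251      1.055      8.943      1.869
  solve Keq expr → x = 0.004623; check Q = 2.2620e+04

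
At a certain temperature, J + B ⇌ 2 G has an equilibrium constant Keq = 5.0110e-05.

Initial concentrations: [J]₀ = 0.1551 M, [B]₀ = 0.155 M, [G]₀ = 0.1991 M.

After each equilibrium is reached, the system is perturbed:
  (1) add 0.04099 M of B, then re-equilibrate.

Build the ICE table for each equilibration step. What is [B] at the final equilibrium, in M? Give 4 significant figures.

Q₀ = 1.649 vs Keq = 5.0110e-05 ⇒ Q>K, reverse
Step 1:
                   J          B          G
  init        0.1551      0.155     0.1991
  Δ          0.09865    0.09865    -0.1973
  eq          0.2538     0.2537   0.001796
  solve Keq expr → x = -0.09865; check Q = 5.0110e-05
Then add 0.04099 M of B.
Step 2:
                   J          B          G
  init        0.2538     0.2946   0.001796
  Δ       -6.9592e-05 -6.9592e-05 1.3918e-04
  eq          0.2537     0.2946   0.001935
  solve Keq expr → x = 6.9592e-05; check Q = 5.0110e-05

[B]_eq = 0.2946 M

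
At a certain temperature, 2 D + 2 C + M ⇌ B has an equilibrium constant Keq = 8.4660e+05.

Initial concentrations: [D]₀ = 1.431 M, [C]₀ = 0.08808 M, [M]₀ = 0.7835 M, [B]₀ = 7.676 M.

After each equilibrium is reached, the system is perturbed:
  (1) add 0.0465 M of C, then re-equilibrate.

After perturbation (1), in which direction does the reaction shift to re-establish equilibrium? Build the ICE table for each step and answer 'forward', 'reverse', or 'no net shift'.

Direction: forward

Q₀ = 616.7 vs Keq = 8.4660e+05 ⇒ Q<K, forward
Step 1:
                  D         C         M         B
  init        1.431   0.08808    0.7835     7.676
  Δ        -0.08547  -0.08547  -0.04274   0.04274
  eq          1.346  0.002607    0.7408     7.719
  solve Keq expr → x = 0.04274; check Q = 8.4660e+05
Then add 0.0465 M of C.
Step 2:
                  D         C         M         B
  init        1.346   0.04911    0.7408     7.719
  Δ        -0.04636  -0.04636  -0.02318   0.02318
  eq          1.299  0.002748    0.7176     7.742
  solve Keq expr → x = 0.02318; check Q = 8.4660e+05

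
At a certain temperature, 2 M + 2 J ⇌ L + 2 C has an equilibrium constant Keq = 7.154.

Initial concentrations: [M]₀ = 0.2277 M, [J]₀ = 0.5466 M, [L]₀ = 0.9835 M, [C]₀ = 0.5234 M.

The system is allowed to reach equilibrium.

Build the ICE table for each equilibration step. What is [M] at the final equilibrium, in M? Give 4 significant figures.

[M]_eq = 0.2836 M

Q₀ = 17.39 vs Keq = 7.154 ⇒ Q>K, reverse
Step 1:
                  M         J         L         C
  init       0.2277    0.5466    0.9835    0.5234
  Δ         0.05589   0.05589  -0.02795  -0.05589
  eq         0.2836    0.6025    0.9556    0.4675
  solve Keq expr → x = -0.02795; check Q = 7.154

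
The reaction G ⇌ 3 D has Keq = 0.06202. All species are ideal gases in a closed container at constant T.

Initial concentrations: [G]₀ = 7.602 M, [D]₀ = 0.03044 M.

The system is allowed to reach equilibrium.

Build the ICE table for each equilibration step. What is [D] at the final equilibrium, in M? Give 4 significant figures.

[D]_eq = 0.7698 M

Q₀ = 3.7103e-06 vs Keq = 0.06202 ⇒ Q<K, forward
Step 1:
                  G         D
  I           7.602   0.03044
  C         -0.2465    0.7394
  E           7.356    0.7698
  solve Keq expr → x = 0.2465; check Q = 0.06202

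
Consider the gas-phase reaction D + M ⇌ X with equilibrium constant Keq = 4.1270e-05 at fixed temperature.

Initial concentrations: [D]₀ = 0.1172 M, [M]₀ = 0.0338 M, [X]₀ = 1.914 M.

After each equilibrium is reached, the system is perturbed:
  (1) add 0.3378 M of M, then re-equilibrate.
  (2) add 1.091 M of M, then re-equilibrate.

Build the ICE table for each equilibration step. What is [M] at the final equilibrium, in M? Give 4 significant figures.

[M]_eq = 3.376 M

Q₀ = 483.2 vs Keq = 4.1270e-05 ⇒ Q>K, reverse
Step 1:
                   D          M          X
  init        0.1172     0.0338      1.914
  Δ            1.914      1.914     -1.914
  eq           2.031      1.948 1.6325e-04
  solve Keq expr → x = -1.914; check Q = 4.1270e-05
Then add 0.3378 M of M.
Step 2:
                   D          M          X
  init         2.031      2.285 1.6325e-04
  Δ       -2.8310e-05 -2.8310e-05 2.8310e-05
  eq           2.031      2.285 1.9156e-04
  solve Keq expr → x = 2.8310e-05; check Q = 4.1270e-05
Then add 1.091 M of M.
Step 3:
                   D          M          X
  init         2.031      3.376 1.9156e-04
  Δ       -9.1427e-05 -9.1427e-05 9.1427e-05
  eq           2.031      3.376 2.8299e-04
  solve Keq expr → x = 9.1427e-05; check Q = 4.1270e-05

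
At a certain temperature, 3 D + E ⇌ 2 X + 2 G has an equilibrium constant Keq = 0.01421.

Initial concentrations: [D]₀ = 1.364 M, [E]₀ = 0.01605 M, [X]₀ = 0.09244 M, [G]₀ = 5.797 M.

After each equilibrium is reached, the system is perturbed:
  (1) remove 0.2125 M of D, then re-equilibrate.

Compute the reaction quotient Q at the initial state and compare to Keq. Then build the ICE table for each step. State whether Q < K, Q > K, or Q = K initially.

Q₀ = 7.05; Q > K (proceeds reverse)

Q₀ = 7.05 vs Keq = 0.01421 ⇒ Q>K, reverse
Step 1:
                    D           E           X           G
  Initial       1.364     0.01605     0.09244       5.797
  Change        0.125     0.04167    -0.08333    -0.08333
  Equil         1.489     0.05772    0.009107       5.714
  solve Keq expr → x = -0.04167; check Q = 0.01421
Then remove 0.2125 M of D.
Step 2:
                    D           E           X           G
  Initial       1.276     0.05772    0.009107       5.714
  Change     0.002695  8.9840e-04   -0.001797   -0.001797
  Equil         1.279     0.05861     0.00731       5.712
  solve Keq expr → x = -8.9840e-04; check Q = 0.01421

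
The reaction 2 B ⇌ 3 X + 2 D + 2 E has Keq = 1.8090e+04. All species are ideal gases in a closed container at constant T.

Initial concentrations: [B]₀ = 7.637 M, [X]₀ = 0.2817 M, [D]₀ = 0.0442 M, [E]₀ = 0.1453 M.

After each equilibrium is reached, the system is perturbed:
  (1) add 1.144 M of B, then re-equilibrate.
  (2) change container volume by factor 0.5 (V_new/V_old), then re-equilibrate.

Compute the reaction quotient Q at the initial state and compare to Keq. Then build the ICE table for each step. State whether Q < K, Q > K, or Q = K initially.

Q₀ = 1.5809e-08 vs Keq = 1.8090e+04 ⇒ Q<K, forward
Step 1:
                   B          X          D          E
  I            7.637     0.2817     0.0442     0.1453
  C           -4.565      6.847      4.565      4.565
  E            3.072      7.129      4.609       4.71
  solve Keq expr → x = 2.282; check Q = 1.8090e+04
Then add 1.144 M of B.
Step 2:
                   B          X          D          E
  I            4.216      7.129      4.609       4.71
  C          -0.3273      0.491     0.3273     0.3273
  E            3.889       7.62      4.936      5.037
  solve Keq expr → x = 0.1637; check Q = 1.8090e+04
Then change container volume by factor 0.5 (V_new/V_old).
Step 3:
                   B          X          D          E
  I            7.778      15.24      9.873      10.07
  C            3.278     -4.916     -3.278     -3.278
  E            11.06      10.32      6.595      6.797
  solve Keq expr → x = -1.639; check Q = 1.8090e+04

Q₀ = 1.5809e-08; Q < K (proceeds forward)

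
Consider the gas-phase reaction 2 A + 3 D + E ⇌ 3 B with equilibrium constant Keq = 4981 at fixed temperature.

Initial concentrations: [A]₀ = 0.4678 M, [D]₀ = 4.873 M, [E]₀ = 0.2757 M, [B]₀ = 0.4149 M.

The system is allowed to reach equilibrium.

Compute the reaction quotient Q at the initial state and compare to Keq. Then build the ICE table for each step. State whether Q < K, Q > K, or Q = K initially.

Q₀ = 0.01023 vs Keq = 4981 ⇒ Q<K, forward
Step 1:
                   A          D          E          B
  Initial     0.4678      4.873     0.2757     0.4149
  Change     -0.4589    -0.6883    -0.2294     0.6883
  Equil     0.008918      4.185    0.04626      1.103
  solve Keq expr → x = 0.2294; check Q = 4981

Q₀ = 0.01023; Q < K (proceeds forward)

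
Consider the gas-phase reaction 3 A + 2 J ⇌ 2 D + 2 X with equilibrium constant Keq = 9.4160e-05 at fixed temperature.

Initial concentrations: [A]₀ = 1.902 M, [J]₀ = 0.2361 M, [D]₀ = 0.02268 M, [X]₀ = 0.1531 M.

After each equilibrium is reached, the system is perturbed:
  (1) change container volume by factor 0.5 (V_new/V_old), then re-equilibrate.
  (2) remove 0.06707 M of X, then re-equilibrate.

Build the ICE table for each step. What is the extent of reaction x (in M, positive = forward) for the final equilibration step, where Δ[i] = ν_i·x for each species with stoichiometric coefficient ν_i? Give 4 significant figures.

x = 0.006231 M

Q₀ = 3.1435e-05 vs Keq = 9.4160e-05 ⇒ Q<K, forward
Step 1:
                  A         J         D         X
  init        1.902    0.2361   0.02268    0.1531
  Δ        -0.01734  -0.01156   0.01156   0.01156
  eq          1.885    0.2245   0.03424    0.1647
  solve Keq expr → x = 0.005779; check Q = 9.4160e-05
Then change container volume by factor 0.5 (V_new/V_old).
Step 2:
                  A         J         D         X
  init        3.769    0.4491   0.06847    0.3293
  Δ        -0.02772  -0.01848   0.01848   0.01848
  eq          3.742    0.4306   0.08695    0.3478
  solve Keq expr → x = 0.009239; check Q = 9.4160e-05
Then remove 0.06707 M of X.
Step 3:
                  A         J         D         X
  init        3.742    0.4306   0.08695    0.2807
  Δ        -0.01869  -0.01246   0.01246   0.01246
  eq          3.723    0.4181   0.09941    0.2932
  solve Keq expr → x = 0.006231; check Q = 9.4160e-05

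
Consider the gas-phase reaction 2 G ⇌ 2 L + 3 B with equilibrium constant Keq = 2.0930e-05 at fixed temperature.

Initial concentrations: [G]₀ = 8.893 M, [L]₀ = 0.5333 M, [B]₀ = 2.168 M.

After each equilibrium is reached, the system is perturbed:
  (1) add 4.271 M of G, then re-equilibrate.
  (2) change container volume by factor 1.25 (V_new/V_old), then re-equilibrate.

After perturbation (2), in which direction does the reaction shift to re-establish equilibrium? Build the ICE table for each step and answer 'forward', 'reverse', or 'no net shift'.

Q₀ = 0.03665 vs Keq = 2.0930e-05 ⇒ Q>K, reverse
Step 1:
                   G          L          B
  init         8.893     0.5333      2.168
  Δ           0.5075    -0.5075    -0.7613
  eq           9.401    0.02578      1.407
  solve Keq expr → x = -0.2538; check Q = 2.0930e-05
Then add 4.271 M of G.
Step 2:
                   G          L          B
  init         13.67    0.02578      1.407
  Δ         -0.01103    0.01103    0.01654
  eq           13.66    0.03681      1.423
  solve Keq expr → x = 0.005515; check Q = 2.0930e-05
Then change container volume by factor 1.25 (V_new/V_old).
Step 3:
                   G          L          B
  init         10.93    0.02945      1.139
  Δ          -0.0108     0.0108     0.0162
  eq           10.92    0.04025      1.155
  solve Keq expr → x = 0.005401; check Q = 2.0930e-05

Direction: forward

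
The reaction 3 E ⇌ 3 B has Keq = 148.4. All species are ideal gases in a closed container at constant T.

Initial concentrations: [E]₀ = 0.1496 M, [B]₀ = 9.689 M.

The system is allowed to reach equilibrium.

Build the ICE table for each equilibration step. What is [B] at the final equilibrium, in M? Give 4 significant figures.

Q₀ = 2.7167e+05 vs Keq = 148.4 ⇒ Q>K, reverse
Step 1:
                    E           B
  I            0.1496       9.689
  C             1.413      -1.413
  E             1.563       8.276
  solve Keq expr → x = -0.4712; check Q = 148.4

[B]_eq = 8.276 M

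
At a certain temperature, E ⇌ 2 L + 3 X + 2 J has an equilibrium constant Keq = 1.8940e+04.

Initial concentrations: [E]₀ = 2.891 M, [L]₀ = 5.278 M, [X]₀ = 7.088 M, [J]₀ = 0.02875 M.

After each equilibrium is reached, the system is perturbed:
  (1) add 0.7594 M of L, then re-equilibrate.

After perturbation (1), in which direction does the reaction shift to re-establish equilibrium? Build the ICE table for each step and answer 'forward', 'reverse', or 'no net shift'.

Q₀ = 2.836 vs Keq = 1.8940e+04 ⇒ Q<K, forward
Step 1:
                   E          L          X          J
  Initial      2.891      5.278      7.088    0.02875
  Change     -0.5953      1.191      1.786      1.191
  Equil        2.296      6.469      8.874      1.219
  solve Keq expr → x = 0.5953; check Q = 1.8940e+04
Then add 0.7594 M of L.
Step 2:
                   E          L          X          J
  Initial      2.296      7.228      8.874      1.219
  Change     0.04107   -0.08214    -0.1232   -0.08214
  Equil        2.337      7.146      8.751      1.137
  solve Keq expr → x = -0.04107; check Q = 1.8940e+04

Direction: reverse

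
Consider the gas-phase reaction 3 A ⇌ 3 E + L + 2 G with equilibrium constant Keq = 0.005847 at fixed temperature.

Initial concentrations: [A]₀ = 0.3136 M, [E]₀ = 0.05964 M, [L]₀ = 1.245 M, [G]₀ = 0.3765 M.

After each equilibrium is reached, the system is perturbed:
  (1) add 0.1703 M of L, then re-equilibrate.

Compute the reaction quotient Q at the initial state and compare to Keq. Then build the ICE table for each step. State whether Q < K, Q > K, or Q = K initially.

Q₀ = 0.001214; Q < K (proceeds forward)

Q₀ = 0.001214 vs Keq = 0.005847 ⇒ Q<K, forward
Step 1:
                  A         E         L         G
  init       0.3136   0.05964     1.245    0.3765
  Δ        -0.02867   0.02867  0.009558   0.01912
  eq         0.2849   0.08831     1.255    0.3956
  solve Keq expr → x = 0.009558; check Q = 0.005847
Then add 0.1703 M of L.
Step 2:
                  A         E         L         G
  init       0.2849   0.08831     1.425    0.3956
  Δ         0.00262  -0.00262 -8.7346e-04 -0.001747
  eq         0.2875   0.08569     1.424    0.3939
  solve Keq expr → x = -8.7346e-04; check Q = 0.005847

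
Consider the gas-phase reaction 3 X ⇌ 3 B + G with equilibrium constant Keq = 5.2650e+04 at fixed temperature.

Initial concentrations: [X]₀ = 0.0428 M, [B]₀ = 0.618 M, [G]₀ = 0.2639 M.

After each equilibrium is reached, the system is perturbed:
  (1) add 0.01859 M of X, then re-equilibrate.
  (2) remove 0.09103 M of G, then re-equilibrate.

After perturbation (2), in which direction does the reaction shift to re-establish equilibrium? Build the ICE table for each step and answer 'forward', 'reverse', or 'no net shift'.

Q₀ = 794.5 vs Keq = 5.2650e+04 ⇒ Q<K, forward
Step 1:
                   X          B          G
  init        0.0428      0.618     0.2639
  Δ         -0.03154    0.03154    0.01051
  eq         0.01126     0.6495     0.2744
  solve Keq expr → x = 0.01051; check Q = 5.2650e+04
Then add 0.01859 M of X.
Step 2:
                   X          B          G
  init       0.02985     0.6495     0.2744
  Δ         -0.01819    0.01819   0.006063
  eq         0.01166     0.6677     0.2805
  solve Keq expr → x = 0.006063; check Q = 5.2650e+04
Then remove 0.09103 M of G.
Step 3:
                   X          B          G
  init       0.01166     0.6677     0.1894
  Δ          -0.0014     0.0014 4.6663e-04
  eq         0.01026     0.6691     0.1899
  solve Keq expr → x = 4.6663e-04; check Q = 5.2650e+04

Direction: forward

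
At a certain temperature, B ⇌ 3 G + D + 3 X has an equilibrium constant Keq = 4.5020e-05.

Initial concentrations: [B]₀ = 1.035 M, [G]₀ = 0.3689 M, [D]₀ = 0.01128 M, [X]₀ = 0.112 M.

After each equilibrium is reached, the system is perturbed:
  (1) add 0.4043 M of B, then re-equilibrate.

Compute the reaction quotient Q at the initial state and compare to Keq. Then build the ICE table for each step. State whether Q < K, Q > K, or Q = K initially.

Q₀ = 7.6869e-07 vs Keq = 4.5020e-05 ⇒ Q<K, forward
Step 1:
                   B          G          D          X
  init         1.035     0.3689    0.01128      0.112
  Δ         -0.03367      0.101    0.03367      0.101
  eq           1.001     0.4699    0.04495      0.213
  solve Keq expr → x = 0.03367; check Q = 4.5020e-05
Then add 0.4043 M of B.
Step 2:
                   B          G          D          X
  init         1.406     0.4699    0.04495      0.213
  Δ        -0.004138    0.01241   0.004138    0.01241
  eq           1.401     0.4823    0.04909     0.2254
  solve Keq expr → x = 0.004138; check Q = 4.5020e-05

Q₀ = 7.6869e-07; Q < K (proceeds forward)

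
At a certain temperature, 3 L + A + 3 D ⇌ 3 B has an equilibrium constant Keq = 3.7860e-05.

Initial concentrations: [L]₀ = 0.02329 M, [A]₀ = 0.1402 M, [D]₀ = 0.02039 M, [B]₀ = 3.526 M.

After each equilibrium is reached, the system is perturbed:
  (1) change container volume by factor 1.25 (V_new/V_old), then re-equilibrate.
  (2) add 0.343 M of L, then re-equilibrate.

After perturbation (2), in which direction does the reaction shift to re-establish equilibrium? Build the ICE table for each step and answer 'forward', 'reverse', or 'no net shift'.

Q₀ = 2.9197e+12 vs Keq = 3.7860e-05 ⇒ Q>K, reverse
Step 1:
                    L           A           D           B
  init        0.02329      0.1402     0.02039       3.526
  Δ             3.164       1.055       3.164      -3.164
  eq            3.188       1.195       3.185      0.3617
  solve Keq expr → x = -1.055; check Q = 3.7860e-05
Then change container volume by factor 1.25 (V_new/V_old).
Step 2:
                    L           A           D           B
  init           2.55       0.956       2.548      0.2894
  Δ           0.06223     0.02074     0.06223    -0.06223
  eq            2.612      0.9767        2.61      0.2271
  solve Keq expr → x = -0.02074; check Q = 3.7860e-05
Then add 0.343 M of L.
Step 3:
                    L           A           D           B
  init          2.955      0.9767        2.61      0.2271
  Δ          -0.02458   -0.008193    -0.02458     0.02458
  eq            2.931      0.9685       2.585      0.2517
  solve Keq expr → x = 0.008193; check Q = 3.7860e-05

Direction: forward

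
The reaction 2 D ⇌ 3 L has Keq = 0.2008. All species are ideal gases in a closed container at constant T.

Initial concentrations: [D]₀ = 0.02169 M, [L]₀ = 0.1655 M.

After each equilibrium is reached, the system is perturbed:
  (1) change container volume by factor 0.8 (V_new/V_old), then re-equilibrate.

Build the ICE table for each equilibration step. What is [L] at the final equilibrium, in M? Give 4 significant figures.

[L]_eq = 0.1157 M

Q₀ = 9.636 vs Keq = 0.2008 ⇒ Q>K, reverse
Step 1:
                  D         L
  Initial   0.02169    0.1655
  Change    0.04569  -0.06854
  Equil     0.06738   0.09696
  solve Keq expr → x = -0.02285; check Q = 0.2008
Then change container volume by factor 0.8 (V_new/V_old).
Step 2:
                  D         L
  Initial   0.08423    0.1212
  Change   0.003644 -0.005466
  Equil     0.08787    0.1157
  solve Keq expr → x = -0.001822; check Q = 0.2008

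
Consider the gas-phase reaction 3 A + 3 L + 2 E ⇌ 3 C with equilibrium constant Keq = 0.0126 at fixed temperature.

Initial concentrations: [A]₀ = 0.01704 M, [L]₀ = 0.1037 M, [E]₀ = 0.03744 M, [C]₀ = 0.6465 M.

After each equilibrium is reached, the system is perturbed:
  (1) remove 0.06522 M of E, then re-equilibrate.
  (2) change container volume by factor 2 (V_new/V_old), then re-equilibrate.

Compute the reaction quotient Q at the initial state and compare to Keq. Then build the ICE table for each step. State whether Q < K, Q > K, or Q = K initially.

Q₀ = 3.4937e+10; Q > K (proceeds reverse)

Q₀ = 3.4937e+10 vs Keq = 0.0126 ⇒ Q>K, reverse
Step 1:
                  A         L         E         C
  init      0.01704    0.1037   0.03744    0.6465
  Δ          0.5905    0.5905    0.3937   -0.5905
  eq         0.6075    0.6942    0.4311   0.05601
  solve Keq expr → x = -0.1968; check Q = 0.0126
Then remove 0.06522 M of E.
Step 2:
                  A         L         E         C
  init       0.6075    0.6942    0.3659   0.05601
  Δ        0.004766  0.004766  0.003177 -0.004766
  eq         0.6123     0.699    0.3691   0.05124
  solve Keq expr → x = -0.001589; check Q = 0.0126
Then change container volume by factor 2 (V_new/V_old).
Step 3:
                  A         L         E         C
  init       0.3062    0.3495    0.1845   0.02562
  Δ         0.01637   0.01637   0.01092  -0.01637
  eq         0.3225    0.3659    0.1954  0.009247
  solve Keq expr → x = -0.005458; check Q = 0.0126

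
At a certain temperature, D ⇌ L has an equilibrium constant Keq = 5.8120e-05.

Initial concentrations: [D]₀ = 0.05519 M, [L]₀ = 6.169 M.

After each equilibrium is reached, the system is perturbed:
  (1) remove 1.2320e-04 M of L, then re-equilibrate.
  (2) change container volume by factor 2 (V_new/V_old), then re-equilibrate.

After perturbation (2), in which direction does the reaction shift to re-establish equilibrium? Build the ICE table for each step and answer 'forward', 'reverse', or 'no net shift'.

Q₀ = 111.8 vs Keq = 5.8120e-05 ⇒ Q>K, reverse
Step 1:
                  D         L
  Initial   0.05519     6.169
  Change      6.169    -6.169
  Equil       6.224 3.6173e-04
  solve Keq expr → x = -6.169; check Q = 5.8120e-05
Then remove 1.2320e-04 M of L.
Step 2:
                  D         L
  Initial     6.224 2.3853e-04
  Change  -1.2319e-04 1.2319e-04
  Equil       6.224 3.6172e-04
  solve Keq expr → x = 1.2319e-04; check Q = 5.8120e-05
Then change container volume by factor 2 (V_new/V_old).
Step 3:
                  D         L
  Initial     3.112 1.8086e-04
  Change          0         0
  Equil       3.112 1.8086e-04
  solve Keq expr → x = 0; check Q = 5.8120e-05

Direction: no net shift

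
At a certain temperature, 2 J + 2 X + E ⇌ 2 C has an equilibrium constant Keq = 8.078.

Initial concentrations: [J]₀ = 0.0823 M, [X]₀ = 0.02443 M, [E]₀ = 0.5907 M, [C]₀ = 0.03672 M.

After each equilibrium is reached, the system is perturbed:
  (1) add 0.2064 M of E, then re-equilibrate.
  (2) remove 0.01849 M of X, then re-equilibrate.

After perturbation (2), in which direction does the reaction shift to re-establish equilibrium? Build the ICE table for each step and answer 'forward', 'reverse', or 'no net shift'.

Direction: reverse

Q₀ = 564.7 vs Keq = 8.078 ⇒ Q>K, reverse
Step 1:
                   J          X          E          C
  init        0.0823    0.02443     0.5907    0.03672
  Δ          0.02501    0.02501     0.0125   -0.02501
  eq          0.1073    0.04944     0.6032    0.01171
  solve Keq expr → x = -0.0125; check Q = 8.078
Then add 0.2064 M of E.
Step 2:
                   J          X          E          C
  init        0.1073    0.04944     0.8096    0.01171
  Δ        -0.001325  -0.001325 -6.6230e-04   0.001325
  eq           0.106    0.04811     0.8089    0.01304
  solve Keq expr → x = 6.6230e-04; check Q = 8.078
Then remove 0.01849 M of X.
Step 3:
                   J          X          E          C
  init         0.106    0.02962     0.8089    0.01304
  Δ         0.003686   0.003686   0.001843  -0.003686
  eq          0.1097    0.03331     0.8108   0.009349
  solve Keq expr → x = -0.001843; check Q = 8.078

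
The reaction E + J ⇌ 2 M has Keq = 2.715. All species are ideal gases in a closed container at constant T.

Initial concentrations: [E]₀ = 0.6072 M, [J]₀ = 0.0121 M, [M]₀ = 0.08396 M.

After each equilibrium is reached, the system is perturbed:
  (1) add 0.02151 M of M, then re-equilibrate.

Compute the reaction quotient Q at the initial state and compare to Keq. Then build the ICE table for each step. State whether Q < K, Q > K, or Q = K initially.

Q₀ = 0.9595 vs Keq = 2.715 ⇒ Q<K, forward
Step 1:
                   E          J          M
  I           0.6072     0.0121    0.08396
  C        -0.006368  -0.006368    0.01274
  E           0.6008   0.005732     0.0967
  solve Keq expr → x = 0.006368; check Q = 2.715
Then add 0.02151 M of M.
Step 2:
                   E          J          M
  I           0.6008   0.005732     0.1182
  C         0.002184   0.002184  -0.004367
  E            0.603   0.007916     0.1138
  solve Keq expr → x = -0.002184; check Q = 2.715

Q₀ = 0.9595; Q < K (proceeds forward)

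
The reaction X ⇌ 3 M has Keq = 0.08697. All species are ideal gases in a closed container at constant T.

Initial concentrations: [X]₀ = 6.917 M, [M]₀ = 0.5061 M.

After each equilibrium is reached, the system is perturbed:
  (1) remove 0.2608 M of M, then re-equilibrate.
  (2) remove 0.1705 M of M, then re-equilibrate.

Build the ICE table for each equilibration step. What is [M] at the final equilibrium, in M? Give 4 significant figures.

[M]_eq = 0.8337 M

Q₀ = 0.01874 vs Keq = 0.08697 ⇒ Q<K, forward
Step 1:
                  X         M
  Initial     6.917    0.5061
  Change    -0.1112    0.3335
  Equil       6.806    0.8396
  solve Keq expr → x = 0.1112; check Q = 0.08697
Then remove 0.2608 M of M.
Step 2:
                  X         M
  Initial     6.806    0.5788
  Change   -0.08575    0.2573
  Equil        6.72    0.8361
  solve Keq expr → x = 0.08575; check Q = 0.08697
Then remove 0.1705 M of M.
Step 3:
                  X         M
  Initial      6.72    0.6656
  Change   -0.05606    0.1682
  Equil       6.664    0.8337
  solve Keq expr → x = 0.05606; check Q = 0.08697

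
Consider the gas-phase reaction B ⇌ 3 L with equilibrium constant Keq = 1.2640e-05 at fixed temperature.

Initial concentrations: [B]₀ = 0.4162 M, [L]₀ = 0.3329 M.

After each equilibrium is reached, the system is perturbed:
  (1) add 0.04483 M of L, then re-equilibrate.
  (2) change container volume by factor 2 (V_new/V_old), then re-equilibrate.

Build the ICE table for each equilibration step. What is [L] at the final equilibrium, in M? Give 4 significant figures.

[L]_eq = 0.01498 M

Q₀ = 0.08864 vs Keq = 1.2640e-05 ⇒ Q>K, reverse
Step 1:
                   B          L
  I           0.4162     0.3329
  C           0.1047    -0.3142
  E           0.5209    0.01874
  solve Keq expr → x = -0.1047; check Q = 1.2640e-05
Then add 0.04483 M of L.
Step 2:
                   B          L
  I           0.5209    0.06357
  C          0.01488   -0.04465
  E           0.5358    0.01892
  solve Keq expr → x = -0.01488; check Q = 1.2640e-05
Then change container volume by factor 2 (V_new/V_old).
Step 3:
                   B          L
  I           0.2679    0.00946
  C        -0.001841   0.005522
  E           0.2661    0.01498
  solve Keq expr → x = 0.001841; check Q = 1.2640e-05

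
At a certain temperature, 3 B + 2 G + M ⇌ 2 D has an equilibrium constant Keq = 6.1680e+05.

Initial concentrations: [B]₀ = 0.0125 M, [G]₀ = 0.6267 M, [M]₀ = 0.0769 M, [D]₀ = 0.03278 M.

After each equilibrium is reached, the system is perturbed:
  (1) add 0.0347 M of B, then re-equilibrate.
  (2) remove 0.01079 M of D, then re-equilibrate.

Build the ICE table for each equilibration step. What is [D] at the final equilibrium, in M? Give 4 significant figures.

Q₀ = 1.8216e+04 vs Keq = 6.1680e+05 ⇒ Q<K, forward
Step 1:
                  B         G         M         D
  I          0.0125    0.6267    0.0769   0.03278
  C       -0.008144 -0.005429 -0.002715  0.005429
  E        0.004356    0.6213   0.07419   0.03821
  solve Keq expr → x = 0.002715; check Q = 6.1680e+05
Then add 0.0347 M of B.
Step 2:
                  B         G         M         D
  I         0.03906    0.6213   0.07419   0.03821
  C         -0.0327   -0.0218   -0.0109    0.0218
  E        0.006356    0.5995   0.06329   0.06001
  solve Keq expr → x = 0.0109; check Q = 6.1680e+05
Then remove 0.01079 M of D.
Step 3:
                  B         G         M         D
  I        0.006356    0.5995   0.06329   0.04922
  C       -7.3923e-04 -4.9282e-04 -2.4641e-04 4.9282e-04
  E        0.005616     0.599   0.06304   0.04971
  solve Keq expr → x = 2.4641e-04; check Q = 6.1680e+05

[D]_eq = 0.04971 M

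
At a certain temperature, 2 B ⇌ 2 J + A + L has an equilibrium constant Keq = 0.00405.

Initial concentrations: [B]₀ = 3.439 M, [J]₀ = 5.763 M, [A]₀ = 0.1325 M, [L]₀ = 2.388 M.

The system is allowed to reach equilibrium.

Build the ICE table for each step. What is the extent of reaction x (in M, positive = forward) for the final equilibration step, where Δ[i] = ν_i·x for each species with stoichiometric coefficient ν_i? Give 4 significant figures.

x = -0.1317 M

Q₀ = 0.8886 vs Keq = 0.00405 ⇒ Q>K, reverse
Step 1:
                    B           J           A           L
  init          3.439       5.763      0.1325       2.388
  Δ            0.2634     -0.2634     -0.1317     -0.1317
  eq            3.702         5.5  8.1348e-04       2.256
  solve Keq expr → x = -0.1317; check Q = 0.00405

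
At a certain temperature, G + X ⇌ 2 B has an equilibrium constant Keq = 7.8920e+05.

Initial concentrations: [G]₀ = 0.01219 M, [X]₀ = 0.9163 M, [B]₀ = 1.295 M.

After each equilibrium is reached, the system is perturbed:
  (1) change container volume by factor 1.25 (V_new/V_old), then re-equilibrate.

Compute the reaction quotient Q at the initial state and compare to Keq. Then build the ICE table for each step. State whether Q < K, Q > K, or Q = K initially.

Q₀ = 150.1; Q < K (proceeds forward)

Q₀ = 150.1 vs Keq = 7.8920e+05 ⇒ Q<K, forward
Step 1:
                  G         X         B
  init      0.01219    0.9163     1.295
  Δ        -0.01219  -0.01219   0.02438
  eq      2.4396e-06    0.9041     1.319
  solve Keq expr → x = 0.01219; check Q = 7.8920e+05
Then change container volume by factor 1.25 (V_new/V_old).
Step 2:
                  G         X         B
  init    1.9517e-06    0.7233     1.056
  Δ               0         0         0
  eq      1.9517e-06    0.7233     1.056
  solve Keq expr → x = 0; check Q = 7.8920e+05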